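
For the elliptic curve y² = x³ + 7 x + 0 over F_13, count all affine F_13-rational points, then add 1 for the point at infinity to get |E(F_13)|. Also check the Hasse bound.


Affine points = {(0, 0), (2, 3), (2, 10), (3, 3), (3, 10), (4, 1), (4, 12), (5, 2), (5, 11), (8, 3), (8, 10), (9, 5), (9, 8), (10, 2), (10, 11), (11, 2), (11, 11)}; affine count = 17; |E(F_13)| = 18.

Discriminant check: Δ ∝ 4a³ + 27b² = 4·7³ + 27·0² = 4·343 + 27·0 ≡ 7 (mod 13). Nonzero ⇒ E is nonsingular.
For each x ∈ F_13, compute rhs = x³ + 7·x + 0 mod 13, then count y ∈ F_13 with y² ≡ rhs.
  x = 0: rhs = 0, matching y values: 0 (1 points).
  x = 1: rhs = 8, matching y values: none (0 points).
  x = 2: rhs = 9, matching y values: 3, 10 (2 points).
  x = 3: rhs = 9, matching y values: 3, 10 (2 points).
  x = 4: rhs = 1, matching y values: 1, 12 (2 points).
  x = 5: rhs = 4, matching y values: 2, 11 (2 points).
  x = 6: rhs = 11, matching y values: none (0 points).
  x = 7: rhs = 2, matching y values: none (0 points).
  x = 8: rhs = 9, matching y values: 3, 10 (2 points).
  x = 9: rhs = 12, matching y values: 5, 8 (2 points).
  x = 10: rhs = 4, matching y values: 2, 11 (2 points).
  x = 11: rhs = 4, matching y values: 2, 11 (2 points).
  x = 12: rhs = 5, matching y values: none (0 points).
Total affine count: 17.
Full point count |E(F_13)| = 17 + 1 = 18.
Hasse bound: |18 − (13+1)| = |4| = 4 ≤ 2√13 ≈ 7.2111 ✓.


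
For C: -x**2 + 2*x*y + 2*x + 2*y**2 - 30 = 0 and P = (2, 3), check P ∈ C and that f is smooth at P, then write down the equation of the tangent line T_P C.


Tangent line at P: 4*x + 16*y - 56 = 0.

Step 1: f(2, 3) = 0, so P lies on C.
Step 2: partial derivatives
  f_x(x, y) = -2*x + 2*y + 2, f_y(x, y) = 2*x + 4*y.
  f_x(P) = 4, f_y(P) = 16 (gradient nonzero, so P is smooth).
Step 3: tangent line at P: 4·(x − 2) + 16·(y − 3) = 0.
Expanding: 4*x + 16*y - 56 = 0.


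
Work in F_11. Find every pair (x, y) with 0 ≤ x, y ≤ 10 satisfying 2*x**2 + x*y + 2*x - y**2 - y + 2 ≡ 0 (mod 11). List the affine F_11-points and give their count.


Affine F_11-points: {(0, 1), (0, 9), (3, 5), (3, 8), (4, 1), (4, 2), (5, 2), (9, 4), (10, 4), (10, 5)}; count = 10.

For each of the 121 pairs (x, y) ∈ F_11², evaluate f(x, y) mod 11. Record the zeros.
  x = 0: [0↦2, 1↦0, 2↦7, 3↦1, 4↦4, 5↦5, 6↦4, 7↦1, 8↦7, 9↦0, 10↦2]  zeros at y ∈ {1, 9}
  x = 1: [0↦6, 1↦5, 2↦2, 3↦8, 4↦1, 5↦3, 6↦3, 7↦1, 8↦8, 9↦2, 10↦5]  zeros at y ∈ ∅
  x = 2: [0↦3, 1↦3, 2↦1, 3↦8, 4↦2, 5↦5, 6↦6, 7↦5, 8↦2, 9↦8, 10↦1]  zeros at y ∈ ∅
  x = 3: [0↦4, 1↦5, 2↦4, 3↦1, 4↦7, 5↦0, 6↦2, 7↦2, 8↦0, 9↦7, 10↦1]  zeros at y ∈ {5, 8}
  x = 4: [0↦9, 1↦0, 2↦0, 3↦9, 4↦5, 5↦10, 6↦2, 7↦3, 8↦2, 9↦10, 10↦5]  zeros at y ∈ {1, 2}
  x = 5: [0↦7, 1↦10, 2↦0, 3↦10, 4↦7, 5↦2, 6↦6, 7↦8, 8↦8, 9↦6, 10↦2]  zeros at y ∈ {2}
  x = 6: [0↦9, 1↦2, 2↦4, 3↦4, 4↦2, 5↦9, 6↦3, 7↦6, 8↦7, 9↦6, 10↦3]  zeros at y ∈ ∅
  x = 7: [0↦4, 1↦9, 2↦1, 3↦2, 4↦1, 5↦9, 6↦4, 7↦8, 8↦10, 9↦10, 10↦8]  zeros at y ∈ ∅
  x = 8: [0↦3, 1↦9, 2↦2, 3↦4, 4↦4, 5↦2, 6↦9, 7↦3, 8↦6, 9↦7, 10↦6]  zeros at y ∈ ∅
  x = 9: [0↦6, 1↦2, 2↦7, 3↦10, 4↦0, 5↦10, 6↦7, 7↦2, 8↦6, 9↦8, 10↦8]  zeros at y ∈ {4}
  x = 10: [0↦2, 1↦10, 2↦5, 3↦9, 4↦0, 5↦0, 6↦9, 7↦5, 8↦10, 9↦2, 10↦3]  zeros at y ∈ {4, 5}
Collecting zeros: affine points = {(0, 1), (0, 9), (3, 5), (3, 8), (4, 1), (4, 2), (5, 2), (9, 4), (10, 4), (10, 5)}.
Total count |C(F_11)_aff| = 10.


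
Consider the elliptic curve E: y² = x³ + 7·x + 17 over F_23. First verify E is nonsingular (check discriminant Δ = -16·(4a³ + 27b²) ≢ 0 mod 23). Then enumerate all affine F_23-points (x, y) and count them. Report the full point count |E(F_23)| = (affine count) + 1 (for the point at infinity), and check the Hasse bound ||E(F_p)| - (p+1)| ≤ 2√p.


Affine points = {(1, 5), (1, 18), (2, 4), (2, 19), (5, 4), (5, 19), (7, 8), (7, 15), (9, 2), (9, 21), (10, 11), (10, 12), (12, 9), (12, 14), (15, 1), (15, 22), (16, 4), (16, 19), (17, 9), (17, 14), (18, 8), (18, 15), (21, 8), (21, 15), (22, 3), (22, 20)}; affine count = 26; |E(F_23)| = 27.

Discriminant check: Δ ∝ 4a³ + 27b² = 4·7³ + 27·17² = 4·343 + 27·289 ≡ 21 (mod 23). Nonzero ⇒ E is nonsingular.
For each x ∈ F_23, compute rhs = x³ + 7·x + 17 mod 23, then count y ∈ F_23 with y² ≡ rhs.
  x = 0: rhs = 17, matching y values: none (0 points).
  x = 1: rhs = 2, matching y values: 5, 18 (2 points).
  x = 2: rhs = 16, matching y values: 4, 19 (2 points).
  x = 3: rhs = 19, matching y values: none (0 points).
  x = 4: rhs = 17, matching y values: none (0 points).
  x = 5: rhs = 16, matching y values: 4, 19 (2 points).
  x = 6: rhs = 22, matching y values: none (0 points).
  x = 7: rhs = 18, matching y values: 8, 15 (2 points).
  x = 8: rhs = 10, matching y values: none (0 points).
  x = 9: rhs = 4, matching y values: 2, 21 (2 points).
  x = 10: rhs = 6, matching y values: 11, 12 (2 points).
  x = 11: rhs = 22, matching y values: none (0 points).
  x = 12: rhs = 12, matching y values: 9, 14 (2 points).
  x = 13: rhs = 5, matching y values: none (0 points).
  x = 14: rhs = 7, matching y values: none (0 points).
  x = 15: rhs = 1, matching y values: 1, 22 (2 points).
  x = 16: rhs = 16, matching y values: 4, 19 (2 points).
  x = 17: rhs = 12, matching y values: 9, 14 (2 points).
  x = 18: rhs = 18, matching y values: 8, 15 (2 points).
  x = 19: rhs = 17, matching y values: none (0 points).
  x = 20: rhs = 15, matching y values: none (0 points).
  x = 21: rhs = 18, matching y values: 8, 15 (2 points).
  x = 22: rhs = 9, matching y values: 3, 20 (2 points).
Total affine count: 26.
Full point count |E(F_23)| = 26 + 1 = 27.
Hasse bound: |27 − (23+1)| = |3| = 3 ≤ 2√23 ≈ 9.5917 ✓.


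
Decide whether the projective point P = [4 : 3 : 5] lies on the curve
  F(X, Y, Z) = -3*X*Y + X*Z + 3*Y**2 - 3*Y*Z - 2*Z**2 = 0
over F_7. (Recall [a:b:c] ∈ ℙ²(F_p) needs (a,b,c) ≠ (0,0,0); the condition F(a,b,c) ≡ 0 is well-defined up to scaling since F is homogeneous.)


F(4,3,5) ≡ 0 (mod 7); P is on the curve.

Evaluate F(4, 3, 5) term-by-term (mod 7).
  -3*X*Y ↦ -3·4·3·1 = -36
  X*Z ↦ 1·4·1·5 = 20
  3*Y**2 ↦ 3·1·9·1 = 27
  -3*Y*Z ↦ -3·1·3·5 = -45
  -2*Z**2 ↦ -2·1·1·25 = -50
Sum: F(4, 3, 5) = (-36) + (20) + (27) + (-45) + (-50) = -84.
Reducing mod 7: -84 ≡ 0 (mod 7).
Since F(a, b, c) ≡ 0 (mod 7), P lies on the curve.


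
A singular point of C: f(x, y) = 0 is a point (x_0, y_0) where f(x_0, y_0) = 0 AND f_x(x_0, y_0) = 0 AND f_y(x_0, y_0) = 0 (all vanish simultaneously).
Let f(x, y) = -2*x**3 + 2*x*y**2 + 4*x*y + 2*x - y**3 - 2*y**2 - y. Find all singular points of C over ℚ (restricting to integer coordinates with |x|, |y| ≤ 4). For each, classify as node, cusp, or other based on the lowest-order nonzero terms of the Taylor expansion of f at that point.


Singular points: {(0, -1)}; classification: cusp.

Compute partial derivatives:
  f_x = -6*x**2 + 2*y**2 + 4*y + 2.
  f_y = 4*x*y + 4*x - 3*y**2 - 4*y - 1.
Scan x_0 ∈ {−4, ..., 4}. For each x_0, f_y(x_0, y) is a polynomial in y; find its integer roots y ∈ {−4, ..., 4}, then test f_x and f at those candidates.
  x = -4: f_y(-4, y) = -3*y**2 - 20*y - 17; vanishes at y ∈ {-1}. (-4, -1): f_x = -96 ≠ 0.
  x = -3: f_y(-3, y) = -3*y**2 - 16*y - 13; vanishes at y ∈ {-1}. (-3, -1): f_x = -54 ≠ 0.
  x = -2: f_y(-2, y) = -3*y**2 - 12*y - 9; vanishes at y ∈ {-3, -1}. (-2, -3): f_x = -16 ≠ 0; (-2, -1): f_x = -24 ≠ 0.
  x = -1: f_y(-1, y) = -3*y**2 - 8*y - 5; vanishes at y ∈ {-1}. (-1, -1): f_x = -6 ≠ 0.
  x = 0: f_y(0, y) = -3*y**2 - 4*y - 1; vanishes at y ∈ {-1}. (0, -1): f_x = 0, f = 0 — SINGULAR.
  x = 1: f_y(1, y) = 3 - 3*y**2; vanishes at y ∈ {-1, 1}. (1, -1): f_x = -6 ≠ 0; (1, 1): f_x = 2 ≠ 0.
  x = 2: f_y(2, y) = -3*y**2 + 4*y + 7; vanishes at y ∈ {-1}. (2, -1): f_x = -24 ≠ 0.
  x = 3: f_y(3, y) = -3*y**2 + 8*y + 11; vanishes at y ∈ {-1}. (3, -1): f_x = -54 ≠ 0.
  x = 4: f_y(4, y) = -3*y**2 + 12*y + 15; vanishes at y ∈ {-1}. (4, -1): f_x = -96 ≠ 0.
Only singular point on the grid: (0, -1).
Classify: substitute x = 0 + u, y = -1 + v and expand: f = -2*u**3 + 2*u*v**2 - v**3 + v**2.
No constant or linear terms (consistent with a singular point). Quadratic part: v**2. Cubic part: -2*u**3 + 2*u*v**2 - v**3.
The quadratic part v**2 is a perfect square, so there is a single (double) tangent line v = 0, i.e. y = -1. Restricting the cubic part to that line (v = 0) leaves -2*u**3 ≠ 0, so f is not divisible by v and the branch is v² ≈ 2*u**3 to lowest order — this is a cusp.
Classification: cusp.


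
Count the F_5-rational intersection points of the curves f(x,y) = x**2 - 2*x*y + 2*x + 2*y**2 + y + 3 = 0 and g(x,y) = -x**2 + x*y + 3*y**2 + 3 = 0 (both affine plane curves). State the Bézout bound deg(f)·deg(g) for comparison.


Common zeros: {(3, 1)}; count = 1; Bézout bound = 4.

deg(f) = 2, deg(g) = 2, so Bézout bound = 4.
Scan x ∈ F_5. For each x, list the y ∈ F_5 with f(x, y) ≡ 0 and those with g(x, y) ≡ 0 (mod 5); the common zeros in that column are the intersection.
  x = 0: f ≡ 0 at y ∈ ∅; g ≡ 0 at y ∈ {2, 3}; common: ∅.
  x = 1: f ≡ 0 at y ∈ ∅; g ≡ 0 at y ∈ ∅; common: ∅.
  x = 2: f ≡ 0 at y ∈ {1, 3}; g ≡ 0 at y ∈ {2, 4}; common: ∅.
  x = 3: f ≡ 0 at y ∈ {1, 4}; g ≡ 0 at y ∈ {1, 3}; common: {1}.
  x = 4: f ≡ 0 at y ∈ ∅; g ≡ 0 at y ∈ ∅; common: ∅.
Collecting: common zeros = {(3, 1)}, so the count is 1.
Comparison with the Bézout bound: 1 ≤ 4 = deg(f)·deg(g), as expected for curves with no common component (the affine F_5-count falls short of the bound because intersections may lie at infinity, over extension fields, or carry multiplicity).


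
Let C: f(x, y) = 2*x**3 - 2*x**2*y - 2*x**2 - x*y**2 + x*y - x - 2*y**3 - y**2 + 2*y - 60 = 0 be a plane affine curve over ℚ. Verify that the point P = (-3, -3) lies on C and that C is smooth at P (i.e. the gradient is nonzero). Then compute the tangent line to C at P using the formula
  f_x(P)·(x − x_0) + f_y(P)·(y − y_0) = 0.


Tangent line at P: 17*x - 85*y - 204 = 0.

Step 1: f(-3, -3) = 0, so P lies on C.
Step 2: partial derivatives
  f_x(x, y) = 6*x**2 - 4*x*y - 4*x - y**2 + y - 1, f_y(x, y) = -2*x**2 - 2*x*y + x - 6*y**2 - 2*y + 2.
  f_x(P) = 17, f_y(P) = -85 (gradient nonzero, so P is smooth).
Step 3: tangent line at P: 17·(x − -3) + -85·(y − -3) = 0.
Expanding: 17*x - 85*y - 204 = 0.


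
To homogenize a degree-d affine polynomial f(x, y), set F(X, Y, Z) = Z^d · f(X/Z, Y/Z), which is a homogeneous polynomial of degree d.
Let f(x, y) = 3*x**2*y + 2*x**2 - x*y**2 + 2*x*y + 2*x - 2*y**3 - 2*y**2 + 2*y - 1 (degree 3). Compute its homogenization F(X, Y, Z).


F(X, Y, Z) = 3*X**2*Y + 2*X**2*Z - X*Y**2 + 2*X*Y*Z + 2*X*Z**2 - 2*Y**3 - 2*Y**2*Z + 2*Y*Z**2 - Z**3

deg(f) = 3.
Substitute x = X/Z, y = Y/Z into f, then multiply by Z^3.
  monomial 3·x^2·y^1 ↦ 3·X^2·Y^1·Z^0.
  monomial 2·x^2·y^0 ↦ 2·X^2·Y^0·Z^1.
  monomial -1·x^1·y^2 ↦ -1·X^1·Y^2·Z^0.
  monomial 2·x^1·y^1 ↦ 2·X^1·Y^1·Z^1.
  monomial 2·x^1·y^0 ↦ 2·X^1·Y^0·Z^2.
  monomial -2·x^0·y^3 ↦ -2·X^0·Y^3·Z^0.
  monomial -2·x^0·y^2 ↦ -2·X^0·Y^2·Z^1.
  monomial 2·x^0·y^1 ↦ 2·X^0·Y^1·Z^2.
  monomial -1·x^0·y^0 ↦ -1·X^0·Y^0·Z^3.
Collecting: F(X, Y, Z) = 3*X**2*Y + 2*X**2*Z - X*Y**2 + 2*X*Y*Z + 2*X*Z**2 - 2*Y**3 - 2*Y**2*Z + 2*Y*Z**2 - Z**3.


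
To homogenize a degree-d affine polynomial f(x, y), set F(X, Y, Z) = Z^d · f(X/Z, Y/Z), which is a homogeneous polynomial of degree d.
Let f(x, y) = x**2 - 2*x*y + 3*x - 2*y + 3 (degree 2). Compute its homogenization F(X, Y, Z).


F(X, Y, Z) = X**2 - 2*X*Y + 3*X*Z - 2*Y*Z + 3*Z**2

deg(f) = 2.
Substitute x = X/Z, y = Y/Z into f, then multiply by Z^2.
  monomial 1·x^2·y^0 ↦ 1·X^2·Y^0·Z^0.
  monomial -2·x^1·y^1 ↦ -2·X^1·Y^1·Z^0.
  monomial 3·x^1·y^0 ↦ 3·X^1·Y^0·Z^1.
  monomial -2·x^0·y^1 ↦ -2·X^0·Y^1·Z^1.
  monomial 3·x^0·y^0 ↦ 3·X^0·Y^0·Z^2.
Collecting: F(X, Y, Z) = X**2 - 2*X*Y + 3*X*Z - 2*Y*Z + 3*Z**2.


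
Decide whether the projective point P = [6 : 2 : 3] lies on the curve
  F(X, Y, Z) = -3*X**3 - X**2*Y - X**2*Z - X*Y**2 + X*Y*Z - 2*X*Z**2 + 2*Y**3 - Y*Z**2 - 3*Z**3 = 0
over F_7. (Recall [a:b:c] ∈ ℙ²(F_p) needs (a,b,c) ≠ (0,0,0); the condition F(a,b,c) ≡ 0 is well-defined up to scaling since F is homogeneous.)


F(6,2,3) ≡ 1 (mod 7); P is NOT on the curve.

Evaluate F(6, 2, 3) term-by-term (mod 7).
  -3*X**3 ↦ -3·216·1·1 = -648
  -X**2*Y ↦ -1·36·2·1 = -72
  -X**2*Z ↦ -1·36·1·3 = -108
  -X*Y**2 ↦ -1·6·4·1 = -24
  X*Y*Z ↦ 1·6·2·3 = 36
  -2*X*Z**2 ↦ -2·6·1·9 = -108
  2*Y**3 ↦ 2·1·8·1 = 16
  -Y*Z**2 ↦ -1·1·2·9 = -18
  -3*Z**3 ↦ -3·1·1·27 = -81
Sum: F(6, 2, 3) = (-648) + (-72) + (-108) + (-24) + (36) + (-108) + (16) + (-18) + (-81) = -1007.
Reducing mod 7: -1007 ≡ 1 (mod 7).
Since F(a, b, c) ≡ 1 ≠ 0 (mod 7), P does NOT lie on the curve.


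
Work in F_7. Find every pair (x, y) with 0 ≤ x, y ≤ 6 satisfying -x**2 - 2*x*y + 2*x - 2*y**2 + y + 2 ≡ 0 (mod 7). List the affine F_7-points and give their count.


Affine F_7-points: {(1, 1), (1, 2), (2, 4), (2, 5), (4, 2), (4, 5), (6, 1), (6, 4)}; count = 8.

For each of the 49 pairs (x, y) ∈ F_7², evaluate f(x, y) mod 7. Record the zeros.
  x = 0: [0↦2, 1↦1, 2↦3, 3↦1, 4↦2, 5↦6, 6↦6]  zeros at y ∈ ∅
  x = 1: [0↦3, 1↦0, 2↦0, 3↦3, 4↦2, 5↦4, 6↦2]  zeros at y ∈ {1, 2}
  x = 2: [0↦2, 1↦4, 2↦2, 3↦3, 4↦0, 5↦0, 6↦3]  zeros at y ∈ {4, 5}
  x = 3: [0↦6, 1↦6, 2↦2, 3↦1, 4↦3, 5↦1, 6↦2]  zeros at y ∈ ∅
  x = 4: [0↦1, 1↦6, 2↦0, 3↦4, 4↦4, 5↦0, 6↦6]  zeros at y ∈ {2, 5}
  x = 5: [0↦1, 1↦4, 2↦3, 3↦5, 4↦3, 5↦4, 6↦1]  zeros at y ∈ ∅
  x = 6: [0↦6, 1↦0, 2↦4, 3↦4, 4↦0, 5↦6, 6↦1]  zeros at y ∈ {1, 4}
Collecting zeros: affine points = {(1, 1), (1, 2), (2, 4), (2, 5), (4, 2), (4, 5), (6, 1), (6, 4)}.
Total count |C(F_7)_aff| = 8.


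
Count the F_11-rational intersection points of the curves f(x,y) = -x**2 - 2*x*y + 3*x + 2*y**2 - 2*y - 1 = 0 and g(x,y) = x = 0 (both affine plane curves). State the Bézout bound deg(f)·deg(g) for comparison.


Common zeros: {(0, 3), (0, 9)}; count = 2; Bézout bound = 2.

deg(f) = 2, deg(g) = 1, so Bézout bound = 2.
Scan x ∈ F_11. For each x, list the y ∈ F_11 with f(x, y) ≡ 0 and those with g(x, y) ≡ 0 (mod 11); the common zeros in that column are the intersection.
  x = 0: f ≡ 0 at y ∈ {3, 9}; g ≡ 0 at y ∈ {0, 1, 2, 3, 4, 5, 6, 7, 8, 9, 10}; common: {3, 9}.
  x = 1: f ≡ 0 at y ∈ ∅; g ≡ 0 at y ∈ ∅; common: ∅.
  x = 2: f ≡ 0 at y ∈ ∅; g ≡ 0 at y ∈ ∅; common: ∅.
  x = 3: f ≡ 0 at y ∈ ∅; g ≡ 0 at y ∈ ∅; common: ∅.
  x = 4: f ≡ 0 at y ∈ ∅; g ≡ 0 at y ∈ ∅; common: ∅.
  x = 5: f ≡ 0 at y ∈ {0, 6}; g ≡ 0 at y ∈ ∅; common: ∅.
  x = 6: f ≡ 0 at y ∈ ∅; g ≡ 0 at y ∈ ∅; common: ∅.
  x = 7: f ≡ 0 at y ∈ {9, 10}; g ≡ 0 at y ∈ ∅; common: ∅.
  x = 8: f ≡ 0 at y ∈ {3, 6}; g ≡ 0 at y ∈ ∅; common: ∅.
  x = 9: f ≡ 0 at y ∈ {0, 10}; g ≡ 0 at y ∈ ∅; common: ∅.
  x = 10: f ≡ 0 at y ∈ ∅; g ≡ 0 at y ∈ ∅; common: ∅.
Collecting: common zeros = {(0, 3), (0, 9)}, so the count is 2.
Comparison with the Bézout bound: 2 ≤ 2 = deg(f)·deg(g), as expected for curves with no common component (the bound is attained).


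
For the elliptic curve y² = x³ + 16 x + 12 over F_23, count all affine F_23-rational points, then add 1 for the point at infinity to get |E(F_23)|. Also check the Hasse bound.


Affine points = {(0, 9), (0, 14), (1, 11), (1, 12), (2, 11), (2, 12), (3, 8), (3, 15), (4, 5), (4, 18), (6, 5), (6, 18), (8, 10), (8, 13), (11, 1), (11, 22), (12, 0), (13, 5), (13, 18), (14, 6), (14, 17), (15, 4), (15, 19), (20, 11), (20, 12), (21, 8), (21, 15), (22, 8), (22, 15)}; affine count = 29; |E(F_23)| = 30.

Discriminant check: Δ ∝ 4a³ + 27b² = 4·16³ + 27·12² = 4·4096 + 27·144 ≡ 9 (mod 23). Nonzero ⇒ E is nonsingular.
For each x ∈ F_23, compute rhs = x³ + 16·x + 12 mod 23, then count y ∈ F_23 with y² ≡ rhs.
  x = 0: rhs = 12, matching y values: 9, 14 (2 points).
  x = 1: rhs = 6, matching y values: 11, 12 (2 points).
  x = 2: rhs = 6, matching y values: 11, 12 (2 points).
  x = 3: rhs = 18, matching y values: 8, 15 (2 points).
  x = 4: rhs = 2, matching y values: 5, 18 (2 points).
  x = 5: rhs = 10, matching y values: none (0 points).
  x = 6: rhs = 2, matching y values: 5, 18 (2 points).
  x = 7: rhs = 7, matching y values: none (0 points).
  x = 8: rhs = 8, matching y values: 10, 13 (2 points).
  x = 9: rhs = 11, matching y values: none (0 points).
  x = 10: rhs = 22, matching y values: none (0 points).
  x = 11: rhs = 1, matching y values: 1, 22 (2 points).
  x = 12: rhs = 0, matching y values: 0 (1 points).
  x = 13: rhs = 2, matching y values: 5, 18 (2 points).
  x = 14: rhs = 13, matching y values: 6, 17 (2 points).
  x = 15: rhs = 16, matching y values: 4, 19 (2 points).
  x = 16: rhs = 17, matching y values: none (0 points).
  x = 17: rhs = 22, matching y values: none (0 points).
  x = 18: rhs = 14, matching y values: none (0 points).
  x = 19: rhs = 22, matching y values: none (0 points).
  x = 20: rhs = 6, matching y values: 11, 12 (2 points).
  x = 21: rhs = 18, matching y values: 8, 15 (2 points).
  x = 22: rhs = 18, matching y values: 8, 15 (2 points).
Total affine count: 29.
Full point count |E(F_23)| = 29 + 1 = 30.
Hasse bound: |30 − (23+1)| = |6| = 6 ≤ 2√23 ≈ 9.5917 ✓.


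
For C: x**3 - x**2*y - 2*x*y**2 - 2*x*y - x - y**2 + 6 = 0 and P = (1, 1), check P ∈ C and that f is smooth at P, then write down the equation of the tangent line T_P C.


Tangent line at P: -4*x - 9*y + 13 = 0.

Step 1: f(1, 1) = 0, so P lies on C.
Step 2: partial derivatives
  f_x(x, y) = 3*x**2 - 2*x*y - 2*y**2 - 2*y - 1, f_y(x, y) = -x**2 - 4*x*y - 2*x - 2*y.
  f_x(P) = -4, f_y(P) = -9 (gradient nonzero, so P is smooth).
Step 3: tangent line at P: -4·(x − 1) + -9·(y − 1) = 0.
Expanding: -4*x - 9*y + 13 = 0.


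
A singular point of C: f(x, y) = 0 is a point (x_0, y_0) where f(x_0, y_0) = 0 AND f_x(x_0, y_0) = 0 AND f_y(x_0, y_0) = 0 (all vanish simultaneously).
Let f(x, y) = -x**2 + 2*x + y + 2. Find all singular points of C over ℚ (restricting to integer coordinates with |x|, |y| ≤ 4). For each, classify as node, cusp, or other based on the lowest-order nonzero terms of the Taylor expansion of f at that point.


No singular points in the scanned grid; C is smooth there.

Compute partial derivatives:
  f_x = 2 - 2*x.
  f_y = 1.
f_y = 1 is a nonzero constant, so f_y never vanishes: no point (x, y) can satisfy f = f_x = f_y = 0. In particular no (x, y) ∈ {−4, ..., 4}² is singular; the curve is smooth.


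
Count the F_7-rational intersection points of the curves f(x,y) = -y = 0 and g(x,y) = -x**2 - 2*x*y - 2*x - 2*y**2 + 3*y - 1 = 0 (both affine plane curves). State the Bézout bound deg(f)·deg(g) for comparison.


Common zeros: {(6, 0)}; count = 1; Bézout bound = 2.

deg(f) = 1, deg(g) = 2, so Bézout bound = 2.
Scan x ∈ F_7. For each x, list the y ∈ F_7 with f(x, y) ≡ 0 and those with g(x, y) ≡ 0 (mod 7); the common zeros in that column are the intersection.
  x = 0: f ≡ 0 at y ∈ {0}; g ≡ 0 at y ∈ {1, 4}; common: ∅.
  x = 1: f ≡ 0 at y ∈ {0}; g ≡ 0 at y ∈ {5, 6}; common: ∅.
  x = 2: f ≡ 0 at y ∈ {0}; g ≡ 0 at y ∈ ∅; common: ∅.
  x = 3: f ≡ 0 at y ∈ {0}; g ≡ 0 at y ∈ {1}; common: ∅.
  x = 4: f ≡ 0 at y ∈ {0}; g ≡ 0 at y ∈ {4}; common: ∅.
  x = 5: f ≡ 0 at y ∈ {0}; g ≡ 0 at y ∈ ∅; common: ∅.
  x = 6: f ≡ 0 at y ∈ {0}; g ≡ 0 at y ∈ {0, 6}; common: {0}.
Collecting: common zeros = {(6, 0)}, so the count is 1.
Comparison with the Bézout bound: 1 ≤ 2 = deg(f)·deg(g), as expected for curves with no common component (the affine F_7-count falls short of the bound because intersections may lie at infinity, over extension fields, or carry multiplicity).


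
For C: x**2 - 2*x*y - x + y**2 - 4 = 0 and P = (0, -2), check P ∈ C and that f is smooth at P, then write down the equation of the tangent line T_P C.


Tangent line at P: 3*x - 4*y - 8 = 0.

Step 1: f(0, -2) = 0, so P lies on C.
Step 2: partial derivatives
  f_x(x, y) = 2*x - 2*y - 1, f_y(x, y) = -2*x + 2*y.
  f_x(P) = 3, f_y(P) = -4 (gradient nonzero, so P is smooth).
Step 3: tangent line at P: 3·(x − 0) + -4·(y − -2) = 0.
Expanding: 3*x - 4*y - 8 = 0.


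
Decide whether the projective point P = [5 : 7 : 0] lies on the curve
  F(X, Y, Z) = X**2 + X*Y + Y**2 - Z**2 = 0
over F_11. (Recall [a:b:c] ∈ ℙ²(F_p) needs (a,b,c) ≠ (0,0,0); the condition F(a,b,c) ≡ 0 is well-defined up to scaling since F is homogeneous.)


F(5,7,0) ≡ 10 (mod 11); P is NOT on the curve.

Evaluate F(5, 7, 0) term-by-term (mod 11).
  X**2 ↦ 1·25·1·1 = 25
  X*Y ↦ 1·5·7·1 = 35
  Y**2 ↦ 1·1·49·1 = 49
  -Z**2 ↦ -1·1·1·0 = 0
Sum: F(5, 7, 0) = (25) + (35) + (49) + (0) = 109.
Reducing mod 11: 109 ≡ 10 (mod 11).
Since F(a, b, c) ≡ 10 ≠ 0 (mod 11), P does NOT lie on the curve.


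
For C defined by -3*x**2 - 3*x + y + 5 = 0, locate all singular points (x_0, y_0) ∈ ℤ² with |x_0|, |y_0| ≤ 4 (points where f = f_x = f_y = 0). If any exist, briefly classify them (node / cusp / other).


No singular points in the scanned grid; C is smooth there.

Compute partial derivatives:
  f_x = -6*x - 3.
  f_y = 1.
f_y = 1 is a nonzero constant, so f_y never vanishes: no point (x, y) can satisfy f = f_x = f_y = 0. In particular no (x, y) ∈ {−4, ..., 4}² is singular; the curve is smooth.


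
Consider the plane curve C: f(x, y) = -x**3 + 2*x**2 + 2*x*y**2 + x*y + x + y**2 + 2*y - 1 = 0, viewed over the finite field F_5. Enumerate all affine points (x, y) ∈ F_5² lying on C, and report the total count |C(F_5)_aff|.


Affine F_5-points: {(2, 1), (3, 1), (3, 4), (4, 3)}; count = 4.

For each of the 25 pairs (x, y) ∈ F_5², evaluate f(x, y) mod 5. Record the zeros.
  x = 0: [0↦4, 1↦2, 2↦2, 3↦4, 4↦3]  zeros at y ∈ ∅
  x = 1: [0↦1, 1↦2, 2↦4, 3↦2, 4↦1]  zeros at y ∈ ∅
  x = 2: [0↦1, 1↦0, 2↦4, 3↦3, 4↦2]  zeros at y ∈ {1}
  x = 3: [0↦3, 1↦0, 2↦1, 3↦1, 4↦0]  zeros at y ∈ {1, 4}
  x = 4: [0↦1, 1↦1, 2↦4, 3↦0, 4↦4]  zeros at y ∈ {3}
Collecting zeros: affine points = {(2, 1), (3, 1), (3, 4), (4, 3)}.
Total count |C(F_5)_aff| = 4.


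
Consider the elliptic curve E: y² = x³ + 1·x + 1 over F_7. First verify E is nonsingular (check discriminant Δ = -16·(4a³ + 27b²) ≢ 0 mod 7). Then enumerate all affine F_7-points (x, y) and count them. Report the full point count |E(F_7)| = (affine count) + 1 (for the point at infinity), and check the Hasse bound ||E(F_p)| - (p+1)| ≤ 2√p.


Affine points = {(0, 1), (0, 6), (2, 2), (2, 5)}; affine count = 4; |E(F_7)| = 5.

Discriminant check: Δ ∝ 4a³ + 27b² = 4·1³ + 27·1² = 4·1 + 27·1 ≡ 3 (mod 7). Nonzero ⇒ E is nonsingular.
For each x ∈ F_7, compute rhs = x³ + 1·x + 1 mod 7, then count y ∈ F_7 with y² ≡ rhs.
  x = 0: rhs = 1, matching y values: 1, 6 (2 points).
  x = 1: rhs = 3, matching y values: none (0 points).
  x = 2: rhs = 4, matching y values: 2, 5 (2 points).
  x = 3: rhs = 3, matching y values: none (0 points).
  x = 4: rhs = 6, matching y values: none (0 points).
  x = 5: rhs = 5, matching y values: none (0 points).
  x = 6: rhs = 6, matching y values: none (0 points).
Total affine count: 4.
Full point count |E(F_7)| = 4 + 1 = 5.
Hasse bound: |5 − (7+1)| = |-3| = 3 ≤ 2√7 ≈ 5.2915 ✓.


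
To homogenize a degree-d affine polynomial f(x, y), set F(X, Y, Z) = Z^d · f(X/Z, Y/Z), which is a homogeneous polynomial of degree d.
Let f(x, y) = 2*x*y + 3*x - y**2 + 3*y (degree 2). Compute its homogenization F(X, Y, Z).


F(X, Y, Z) = 2*X*Y + 3*X*Z - Y**2 + 3*Y*Z

deg(f) = 2.
Substitute x = X/Z, y = Y/Z into f, then multiply by Z^2.
  monomial 2·x^1·y^1 ↦ 2·X^1·Y^1·Z^0.
  monomial 3·x^1·y^0 ↦ 3·X^1·Y^0·Z^1.
  monomial -1·x^0·y^2 ↦ -1·X^0·Y^2·Z^0.
  monomial 3·x^0·y^1 ↦ 3·X^0·Y^1·Z^1.
Collecting: F(X, Y, Z) = 2*X*Y + 3*X*Z - Y**2 + 3*Y*Z.


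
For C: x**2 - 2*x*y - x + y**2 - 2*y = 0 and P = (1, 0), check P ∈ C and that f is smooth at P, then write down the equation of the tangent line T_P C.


Tangent line at P: x - 4*y - 1 = 0.

Step 1: f(1, 0) = 0, so P lies on C.
Step 2: partial derivatives
  f_x(x, y) = 2*x - 2*y - 1, f_y(x, y) = -2*x + 2*y - 2.
  f_x(P) = 1, f_y(P) = -4 (gradient nonzero, so P is smooth).
Step 3: tangent line at P: 1·(x − 1) + -4·(y − 0) = 0.
Expanding: x - 4*y - 1 = 0.


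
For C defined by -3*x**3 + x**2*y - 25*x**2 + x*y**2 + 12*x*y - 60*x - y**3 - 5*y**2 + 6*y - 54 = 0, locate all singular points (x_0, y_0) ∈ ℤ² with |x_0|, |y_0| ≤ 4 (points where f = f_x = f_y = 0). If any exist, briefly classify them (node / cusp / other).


Singular points: {(-3, -3)}; classification: node.

Compute partial derivatives:
  f_x = -9*x**2 + 2*x*y - 50*x + y**2 + 12*y - 60.
  f_y = x**2 + 2*x*y + 12*x - 3*y**2 - 10*y + 6.
Scan x_0 ∈ {−4, ..., 4}. For each x_0, f_y(x_0, y) is a polynomial in y; find its integer roots y ∈ {−4, ..., 4}, then test f_x and f at those candidates.
  x = -4: f_y(-4, y) = -3*y**2 - 18*y - 26; no integer root y with |y| ≤ 4.
  x = -3: f_y(-3, y) = -3*y**2 - 16*y - 21; vanishes at y ∈ {-3}. (-3, -3): f_x = 0, f = 0 — SINGULAR.
  x = -2: f_y(-2, y) = -3*y**2 - 14*y - 14; no integer root y with |y| ≤ 4.
  x = -1: f_y(-1, y) = -3*y**2 - 12*y - 5; no integer root y with |y| ≤ 4.
  x = 0: f_y(0, y) = -3*y**2 - 10*y + 6; no integer root y with |y| ≤ 4.
  x = 1: f_y(1, y) = -3*y**2 - 8*y + 19; no integer root y with |y| ≤ 4.
  x = 2: f_y(2, y) = -3*y**2 - 6*y + 34; no integer root y with |y| ≤ 4.
  x = 3: f_y(3, y) = -3*y**2 - 4*y + 51; no integer root y with |y| ≤ 4.
  x = 4: f_y(4, y) = -3*y**2 - 2*y + 70; no integer root y with |y| ≤ 4.
Only singular point on the grid: (-3, -3).
Classify: substitute x = -3 + u, y = -3 + v and expand: f = -3*u**3 + u**2*v - u**2 + u*v**2 - v**3 + v**2.
No constant or linear terms (consistent with a singular point). Quadratic part: -u**2 + v**2. Cubic part: -3*u**3 + u**2*v + u*v**2 - v**3.
The quadratic part v**2 - u**2 = (v − u)(v + u) splits into two distinct linear factors, so there are two distinct tangent lines y − -3 = ±(x − -3) — this is a node (ordinary double point).
Classification: node.


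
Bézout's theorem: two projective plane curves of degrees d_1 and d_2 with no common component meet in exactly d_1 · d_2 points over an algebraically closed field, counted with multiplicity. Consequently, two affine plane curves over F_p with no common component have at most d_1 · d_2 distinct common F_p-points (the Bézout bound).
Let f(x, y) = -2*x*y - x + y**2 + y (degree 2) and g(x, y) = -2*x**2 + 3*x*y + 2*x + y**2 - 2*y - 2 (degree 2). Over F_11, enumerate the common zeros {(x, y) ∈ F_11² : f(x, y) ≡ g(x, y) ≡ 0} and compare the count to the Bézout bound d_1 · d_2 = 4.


Common zeros: {(10, 6)}; count = 1; Bézout bound = 4.

deg(f) = 2, deg(g) = 2, so Bézout bound = 4.
Scan x ∈ F_11. For each x, list the y ∈ F_11 with f(x, y) ≡ 0 and those with g(x, y) ≡ 0 (mod 11); the common zeros in that column are the intersection.
  x = 0: f ≡ 0 at y ∈ {0, 10}; g ≡ 0 at y ∈ {6, 7}; common: ∅.
  x = 1: f ≡ 0 at y ∈ {4, 8}; g ≡ 0 at y ∈ {1, 9}; common: ∅.
  x = 2: f ≡ 0 at y ∈ ∅; g ≡ 0 at y ∈ ∅; common: ∅.
  x = 3: f ≡ 0 at y ∈ {7, 9}; g ≡ 0 at y ∈ ∅; common: ∅.
  x = 4: f ≡ 0 at y ∈ ∅; g ≡ 0 at y ∈ ∅; common: ∅.
  x = 5: f ≡ 0 at y ∈ ∅; g ≡ 0 at y ∈ ∅; common: ∅.
  x = 6: f ≡ 0 at y ∈ ∅; g ≡ 0 at y ∈ {7, 10}; common: ∅.
  x = 7: f ≡ 0 at y ∈ ∅; g ≡ 0 at y ∈ {1, 2}; common: ∅.
  x = 8: f ≡ 0 at y ∈ {1, 3}; g ≡ 0 at y ∈ {2, 9}; common: ∅.
  x = 9: f ≡ 0 at y ∈ ∅; g ≡ 0 at y ∈ ∅; common: ∅.
  x = 10: f ≡ 0 at y ∈ {2, 6}; g ≡ 0 at y ∈ {6, 10}; common: {6}.
Collecting: common zeros = {(10, 6)}, so the count is 1.
Comparison with the Bézout bound: 1 ≤ 4 = deg(f)·deg(g), as expected for curves with no common component (the affine F_11-count falls short of the bound because intersections may lie at infinity, over extension fields, or carry multiplicity).


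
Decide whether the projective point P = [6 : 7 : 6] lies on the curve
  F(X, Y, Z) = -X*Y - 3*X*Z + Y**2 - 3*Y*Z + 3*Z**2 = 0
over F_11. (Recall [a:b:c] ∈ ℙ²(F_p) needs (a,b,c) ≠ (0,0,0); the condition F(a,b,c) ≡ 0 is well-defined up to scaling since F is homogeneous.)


F(6,7,6) ≡ 2 (mod 11); P is NOT on the curve.

Evaluate F(6, 7, 6) term-by-term (mod 11).
  -X*Y ↦ -1·6·7·1 = -42
  -3*X*Z ↦ -3·6·1·6 = -108
  Y**2 ↦ 1·1·49·1 = 49
  -3*Y*Z ↦ -3·1·7·6 = -126
  3*Z**2 ↦ 3·1·1·36 = 108
Sum: F(6, 7, 6) = (-42) + (-108) + (49) + (-126) + (108) = -119.
Reducing mod 11: -119 ≡ 2 (mod 11).
Since F(a, b, c) ≡ 2 ≠ 0 (mod 11), P does NOT lie on the curve.


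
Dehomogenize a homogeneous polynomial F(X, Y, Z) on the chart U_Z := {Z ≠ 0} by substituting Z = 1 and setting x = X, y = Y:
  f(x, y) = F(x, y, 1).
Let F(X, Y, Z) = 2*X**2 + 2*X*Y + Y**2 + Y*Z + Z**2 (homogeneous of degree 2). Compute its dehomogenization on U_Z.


f(x, y) = 2*x**2 + 2*x*y + y**2 + y + 1

On U_Z we set Z = 1. Each monomial c·X^i·Y^j·Z^k in F becomes c·x^i·y^j·1^k = c·x^i·y^j.
Substituting Z = 1: F(X, Y, 1) = 2*x**2 + 2*x*y + y**2 + y + 1.
Note: deg(f) ≤ deg(F) = 2; strict inequality happens when F is divisible by Z (lost terms).


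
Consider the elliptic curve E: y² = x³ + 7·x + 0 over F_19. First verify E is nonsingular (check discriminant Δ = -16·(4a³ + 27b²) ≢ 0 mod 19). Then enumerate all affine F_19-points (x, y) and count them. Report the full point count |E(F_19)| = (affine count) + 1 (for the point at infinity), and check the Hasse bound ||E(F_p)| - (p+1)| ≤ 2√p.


Affine points = {(0, 0), (4, 4), (4, 15), (6, 7), (6, 12), (8, 6), (8, 13), (10, 5), (10, 14), (12, 8), (12, 11), (14, 7), (14, 12), (16, 3), (16, 16), (17, 4), (17, 15), (18, 7), (18, 12)}; affine count = 19; |E(F_19)| = 20.

Discriminant check: Δ ∝ 4a³ + 27b² = 4·7³ + 27·0² = 4·343 + 27·0 ≡ 4 (mod 19). Nonzero ⇒ E is nonsingular.
For each x ∈ F_19, compute rhs = x³ + 7·x + 0 mod 19, then count y ∈ F_19 with y² ≡ rhs.
  x = 0: rhs = 0, matching y values: 0 (1 points).
  x = 1: rhs = 8, matching y values: none (0 points).
  x = 2: rhs = 3, matching y values: none (0 points).
  x = 3: rhs = 10, matching y values: none (0 points).
  x = 4: rhs = 16, matching y values: 4, 15 (2 points).
  x = 5: rhs = 8, matching y values: none (0 points).
  x = 6: rhs = 11, matching y values: 7, 12 (2 points).
  x = 7: rhs = 12, matching y values: none (0 points).
  x = 8: rhs = 17, matching y values: 6, 13 (2 points).
  x = 9: rhs = 13, matching y values: none (0 points).
  x = 10: rhs = 6, matching y values: 5, 14 (2 points).
  x = 11: rhs = 2, matching y values: none (0 points).
  x = 12: rhs = 7, matching y values: 8, 11 (2 points).
  x = 13: rhs = 8, matching y values: none (0 points).
  x = 14: rhs = 11, matching y values: 7, 12 (2 points).
  x = 15: rhs = 3, matching y values: none (0 points).
  x = 16: rhs = 9, matching y values: 3, 16 (2 points).
  x = 17: rhs = 16, matching y values: 4, 15 (2 points).
  x = 18: rhs = 11, matching y values: 7, 12 (2 points).
Total affine count: 19.
Full point count |E(F_19)| = 19 + 1 = 20.
Hasse bound: |20 − (19+1)| = |0| = 0 ≤ 2√19 ≈ 8.7178 ✓.


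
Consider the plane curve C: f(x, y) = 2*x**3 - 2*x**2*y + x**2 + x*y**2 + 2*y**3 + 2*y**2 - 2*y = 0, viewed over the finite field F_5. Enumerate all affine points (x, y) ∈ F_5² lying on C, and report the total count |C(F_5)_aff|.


Affine F_5-points: {(0, 0), (0, 2), (2, 0), (2, 3), (3, 1), (4, 3)}; count = 6.

For each of the 25 pairs (x, y) ∈ F_5², evaluate f(x, y) mod 5. Record the zeros.
  x = 0: [0↦0, 1↦2, 2↦0, 3↦1, 4↦2]  zeros at y ∈ {0, 2}
  x = 1: [0↦3, 1↦4, 2↦3, 3↦2, 4↦3]  zeros at y ∈ ∅
  x = 2: [0↦0, 1↦1, 2↦2, 3↦0, 4↦2]  zeros at y ∈ {0, 3}
  x = 3: [0↦3, 1↦0, 2↦4, 3↦2, 4↦1]  zeros at y ∈ {1}
  x = 4: [0↦4, 1↦3, 2↦1, 3↦0, 4↦2]  zeros at y ∈ {3}
Collecting zeros: affine points = {(0, 0), (0, 2), (2, 0), (2, 3), (3, 1), (4, 3)}.
Total count |C(F_5)_aff| = 6.


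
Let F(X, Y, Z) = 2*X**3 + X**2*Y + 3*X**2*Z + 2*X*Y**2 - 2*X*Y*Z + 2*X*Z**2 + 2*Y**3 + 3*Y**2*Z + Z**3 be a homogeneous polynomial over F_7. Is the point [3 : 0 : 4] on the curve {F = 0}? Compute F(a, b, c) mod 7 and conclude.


F(3,0,4) ≡ 0 (mod 7); P is on the curve.

Evaluate F(3, 0, 4) term-by-term (mod 7).
  2*X**3 ↦ 2·27·1·1 = 54
  X**2*Y ↦ 1·9·0·1 = 0
  3*X**2*Z ↦ 3·9·1·4 = 108
  2*X*Y**2 ↦ 2·3·0·1 = 0
  -2*X*Y*Z ↦ -2·3·0·4 = 0
  2*X*Z**2 ↦ 2·3·1·16 = 96
  2*Y**3 ↦ 2·1·0·1 = 0
  3*Y**2*Z ↦ 3·1·0·4 = 0
  Z**3 ↦ 1·1·1·64 = 64
Sum: F(3, 0, 4) = (54) + (0) + (108) + (0) + (0) + (96) + (0) + (0) + (64) = 322.
Reducing mod 7: 322 ≡ 0 (mod 7).
Since F(a, b, c) ≡ 0 (mod 7), P lies on the curve.


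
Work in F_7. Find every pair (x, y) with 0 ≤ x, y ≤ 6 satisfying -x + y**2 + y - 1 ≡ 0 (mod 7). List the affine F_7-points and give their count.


Affine F_7-points: {(1, 1), (1, 5), (4, 3), (5, 2), (5, 4), (6, 0), (6, 6)}; count = 7.

For each of the 49 pairs (x, y) ∈ F_7², evaluate f(x, y) mod 7. Record the zeros.
  x = 0: [0↦6, 1↦1, 2↦5, 3↦4, 4↦5, 5↦1, 6↦6]  zeros at y ∈ ∅
  x = 1: [0↦5, 1↦0, 2↦4, 3↦3, 4↦4, 5↦0, 6↦5]  zeros at y ∈ {1, 5}
  x = 2: [0↦4, 1↦6, 2↦3, 3↦2, 4↦3, 5↦6, 6↦4]  zeros at y ∈ ∅
  x = 3: [0↦3, 1↦5, 2↦2, 3↦1, 4↦2, 5↦5, 6↦3]  zeros at y ∈ ∅
  x = 4: [0↦2, 1↦4, 2↦1, 3↦0, 4↦1, 5↦4, 6↦2]  zeros at y ∈ {3}
  x = 5: [0↦1, 1↦3, 2↦0, 3↦6, 4↦0, 5↦3, 6↦1]  zeros at y ∈ {2, 4}
  x = 6: [0↦0, 1↦2, 2↦6, 3↦5, 4↦6, 5↦2, 6↦0]  zeros at y ∈ {0, 6}
Collecting zeros: affine points = {(1, 1), (1, 5), (4, 3), (5, 2), (5, 4), (6, 0), (6, 6)}.
Total count |C(F_7)_aff| = 7.


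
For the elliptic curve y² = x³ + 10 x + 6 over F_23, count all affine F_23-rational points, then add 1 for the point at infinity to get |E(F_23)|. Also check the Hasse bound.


Affine points = {(0, 11), (0, 12), (4, 8), (4, 15), (6, 11), (6, 12), (8, 0), (10, 5), (10, 18), (15, 9), (15, 14), (17, 11), (17, 12), (20, 8), (20, 15), (21, 1), (21, 22), (22, 8), (22, 15)}; affine count = 19; |E(F_23)| = 20.

Discriminant check: Δ ∝ 4a³ + 27b² = 4·10³ + 27·6² = 4·1000 + 27·36 ≡ 4 (mod 23). Nonzero ⇒ E is nonsingular.
For each x ∈ F_23, compute rhs = x³ + 10·x + 6 mod 23, then count y ∈ F_23 with y² ≡ rhs.
  x = 0: rhs = 6, matching y values: 11, 12 (2 points).
  x = 1: rhs = 17, matching y values: none (0 points).
  x = 2: rhs = 11, matching y values: none (0 points).
  x = 3: rhs = 17, matching y values: none (0 points).
  x = 4: rhs = 18, matching y values: 8, 15 (2 points).
  x = 5: rhs = 20, matching y values: none (0 points).
  x = 6: rhs = 6, matching y values: 11, 12 (2 points).
  x = 7: rhs = 5, matching y values: none (0 points).
  x = 8: rhs = 0, matching y values: 0 (1 points).
  x = 9: rhs = 20, matching y values: none (0 points).
  x = 10: rhs = 2, matching y values: 5, 18 (2 points).
  x = 11: rhs = 21, matching y values: none (0 points).
  x = 12: rhs = 14, matching y values: none (0 points).
  x = 13: rhs = 10, matching y values: none (0 points).
  x = 14: rhs = 15, matching y values: none (0 points).
  x = 15: rhs = 12, matching y values: 9, 14 (2 points).
  x = 16: rhs = 7, matching y values: none (0 points).
  x = 17: rhs = 6, matching y values: 11, 12 (2 points).
  x = 18: rhs = 15, matching y values: none (0 points).
  x = 19: rhs = 17, matching y values: none (0 points).
  x = 20: rhs = 18, matching y values: 8, 15 (2 points).
  x = 21: rhs = 1, matching y values: 1, 22 (2 points).
  x = 22: rhs = 18, matching y values: 8, 15 (2 points).
Total affine count: 19.
Full point count |E(F_23)| = 19 + 1 = 20.
Hasse bound: |20 − (23+1)| = |-4| = 4 ≤ 2√23 ≈ 9.5917 ✓.


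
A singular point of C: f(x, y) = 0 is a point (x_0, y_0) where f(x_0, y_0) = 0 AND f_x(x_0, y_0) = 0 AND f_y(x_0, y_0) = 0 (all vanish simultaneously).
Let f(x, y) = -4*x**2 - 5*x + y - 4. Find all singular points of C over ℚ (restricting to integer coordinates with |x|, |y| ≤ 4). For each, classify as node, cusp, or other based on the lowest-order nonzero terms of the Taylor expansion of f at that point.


No singular points in the scanned grid; C is smooth there.

Compute partial derivatives:
  f_x = -8*x - 5.
  f_y = 1.
f_y = 1 is a nonzero constant, so f_y never vanishes: no point (x, y) can satisfy f = f_x = f_y = 0. In particular no (x, y) ∈ {−4, ..., 4}² is singular; the curve is smooth.


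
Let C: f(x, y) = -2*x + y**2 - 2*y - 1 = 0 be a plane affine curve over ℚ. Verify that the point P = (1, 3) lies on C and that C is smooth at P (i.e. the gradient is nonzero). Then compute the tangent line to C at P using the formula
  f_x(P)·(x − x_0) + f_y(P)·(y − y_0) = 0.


Tangent line at P: -2*x + 4*y - 10 = 0.

Step 1: f(1, 3) = 0, so P lies on C.
Step 2: partial derivatives
  f_x(x, y) = -2, f_y(x, y) = 2*y - 2.
  f_x(P) = -2, f_y(P) = 4 (gradient nonzero, so P is smooth).
Step 3: tangent line at P: -2·(x − 1) + 4·(y − 3) = 0.
Expanding: -2*x + 4*y - 10 = 0.


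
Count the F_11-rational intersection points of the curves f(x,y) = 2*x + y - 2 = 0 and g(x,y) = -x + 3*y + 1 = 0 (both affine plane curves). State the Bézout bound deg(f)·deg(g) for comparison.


Common zeros: {(1, 0)}; count = 1; Bézout bound = 1.

deg(f) = 1, deg(g) = 1, so Bézout bound = 1.
Scan x ∈ F_11. For each x, list the y ∈ F_11 with f(x, y) ≡ 0 and those with g(x, y) ≡ 0 (mod 11); the common zeros in that column are the intersection.
  x = 0: f ≡ 0 at y ∈ {2}; g ≡ 0 at y ∈ {7}; common: ∅.
  x = 1: f ≡ 0 at y ∈ {0}; g ≡ 0 at y ∈ {0}; common: {0}.
  x = 2: f ≡ 0 at y ∈ {9}; g ≡ 0 at y ∈ {4}; common: ∅.
  x = 3: f ≡ 0 at y ∈ {7}; g ≡ 0 at y ∈ {8}; common: ∅.
  x = 4: f ≡ 0 at y ∈ {5}; g ≡ 0 at y ∈ {1}; common: ∅.
  x = 5: f ≡ 0 at y ∈ {3}; g ≡ 0 at y ∈ {5}; common: ∅.
  x = 6: f ≡ 0 at y ∈ {1}; g ≡ 0 at y ∈ {9}; common: ∅.
  x = 7: f ≡ 0 at y ∈ {10}; g ≡ 0 at y ∈ {2}; common: ∅.
  x = 8: f ≡ 0 at y ∈ {8}; g ≡ 0 at y ∈ {6}; common: ∅.
  x = 9: f ≡ 0 at y ∈ {6}; g ≡ 0 at y ∈ {10}; common: ∅.
  x = 10: f ≡ 0 at y ∈ {4}; g ≡ 0 at y ∈ {3}; common: ∅.
Collecting: common zeros = {(1, 0)}, so the count is 1.
Comparison with the Bézout bound: 1 ≤ 1 = deg(f)·deg(g), as expected for curves with no common component (the bound is attained).


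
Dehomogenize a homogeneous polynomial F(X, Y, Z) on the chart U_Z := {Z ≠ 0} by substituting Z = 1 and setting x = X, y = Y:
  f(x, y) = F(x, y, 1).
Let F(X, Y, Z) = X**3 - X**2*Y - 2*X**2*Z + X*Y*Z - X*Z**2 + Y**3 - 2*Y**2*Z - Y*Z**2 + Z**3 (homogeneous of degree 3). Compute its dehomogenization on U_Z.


f(x, y) = x**3 - x**2*y - 2*x**2 + x*y - x + y**3 - 2*y**2 - y + 1

On U_Z we set Z = 1. Each monomial c·X^i·Y^j·Z^k in F becomes c·x^i·y^j·1^k = c·x^i·y^j.
Substituting Z = 1: F(X, Y, 1) = x**3 - x**2*y - 2*x**2 + x*y - x + y**3 - 2*y**2 - y + 1.
Note: deg(f) ≤ deg(F) = 3; strict inequality happens when F is divisible by Z (lost terms).


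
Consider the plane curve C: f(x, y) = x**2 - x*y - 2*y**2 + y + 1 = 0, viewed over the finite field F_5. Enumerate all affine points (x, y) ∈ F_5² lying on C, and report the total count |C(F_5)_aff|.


Affine F_5-points: {(0, 1), (0, 2), (1, 1), (1, 4), (2, 0), (2, 2), (3, 0), (3, 4), (4, 3)}; count = 9.

For each of the 25 pairs (x, y) ∈ F_5², evaluate f(x, y) mod 5. Record the zeros.
  x = 0: [0↦1, 1↦0, 2↦0, 3↦1, 4↦3]  zeros at y ∈ {1, 2}
  x = 1: [0↦2, 1↦0, 2↦4, 3↦4, 4↦0]  zeros at y ∈ {1, 4}
  x = 2: [0↦0, 1↦2, 2↦0, 3↦4, 4↦4]  zeros at y ∈ {0, 2}
  x = 3: [0↦0, 1↦1, 2↦3, 3↦1, 4↦0]  zeros at y ∈ {0, 4}
  x = 4: [0↦2, 1↦2, 2↦3, 3↦0, 4↦3]  zeros at y ∈ {3}
Collecting zeros: affine points = {(0, 1), (0, 2), (1, 1), (1, 4), (2, 0), (2, 2), (3, 0), (3, 4), (4, 3)}.
Total count |C(F_5)_aff| = 9.
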